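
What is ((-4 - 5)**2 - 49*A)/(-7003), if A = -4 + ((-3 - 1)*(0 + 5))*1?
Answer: -1257/7003 ≈ -0.17949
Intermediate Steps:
A = -24 (A = -4 - 4*5*1 = -4 - 20*1 = -4 - 20 = -24)
((-4 - 5)**2 - 49*A)/(-7003) = ((-4 - 5)**2 - 49*(-24))/(-7003) = ((-9)**2 + 1176)*(-1/7003) = (81 + 1176)*(-1/7003) = 1257*(-1/7003) = -1257/7003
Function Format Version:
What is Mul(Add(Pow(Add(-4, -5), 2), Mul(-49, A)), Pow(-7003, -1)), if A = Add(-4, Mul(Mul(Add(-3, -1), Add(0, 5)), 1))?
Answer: Rational(-1257, 7003) ≈ -0.17949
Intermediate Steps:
A = -24 (A = Add(-4, Mul(Mul(-4, 5), 1)) = Add(-4, Mul(-20, 1)) = Add(-4, -20) = -24)
Mul(Add(Pow(Add(-4, -5), 2), Mul(-49, A)), Pow(-7003, -1)) = Mul(Add(Pow(Add(-4, -5), 2), Mul(-49, -24)), Pow(-7003, -1)) = Mul(Add(Pow(-9, 2), 1176), Rational(-1, 7003)) = Mul(Add(81, 1176), Rational(-1, 7003)) = Mul(1257, Rational(-1, 7003)) = Rational(-1257, 7003)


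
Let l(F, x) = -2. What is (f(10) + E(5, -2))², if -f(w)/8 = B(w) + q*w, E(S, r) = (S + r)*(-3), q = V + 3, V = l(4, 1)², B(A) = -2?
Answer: 305809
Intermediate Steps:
V = 4 (V = (-2)² = 4)
q = 7 (q = 4 + 3 = 7)
E(S, r) = -3*S - 3*r
f(w) = 16 - 56*w (f(w) = -8*(-2 + 7*w) = 16 - 56*w)
(f(10) + E(5, -2))² = ((16 - 56*10) + (-3*5 - 3*(-2)))² = ((16 - 560) + (-15 + 6))² = (-544 - 9)² = (-553)² = 305809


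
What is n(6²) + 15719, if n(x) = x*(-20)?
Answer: 14999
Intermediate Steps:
n(x) = -20*x
n(6²) + 15719 = -20*6² + 15719 = -20*36 + 15719 = -720 + 15719 = 14999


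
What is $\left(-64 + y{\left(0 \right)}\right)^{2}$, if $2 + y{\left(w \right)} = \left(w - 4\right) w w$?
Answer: $4356$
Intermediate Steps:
$y{\left(w \right)} = -2 + w^{2} \left(-4 + w\right)$ ($y{\left(w \right)} = -2 + \left(w - 4\right) w w = -2 + \left(-4 + w\right) w w = -2 + w \left(-4 + w\right) w = -2 + w^{2} \left(-4 + w\right)$)
$\left(-64 + y{\left(0 \right)}\right)^{2} = \left(-64 - \left(2 + 0 + 0\right)\right)^{2} = \left(-64 - 2\right)^{2} = \left(-66\right)^{2} = 4356$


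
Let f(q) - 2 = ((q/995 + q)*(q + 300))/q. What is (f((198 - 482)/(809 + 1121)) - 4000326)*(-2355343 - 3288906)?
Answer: 21677996365770144868/960175 ≈ 2.2577e+13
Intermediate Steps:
f(q) = 60158/199 + 996*q/995 (f(q) = 2 + ((q/995 + q)*(q + 300))/q = 2 + ((q*(1/995) + q)*(300 + q))/q = 2 + ((q/995 + q)*(300 + q))/q = 2 + ((996*q/995)*(300 + q))/q = 2 + (996*q*(300 + q)/995)/q = 2 + (59760/199 + 996*q/995) = 60158/199 + 996*q/995)
(f((198 - 482)/(809 + 1121)) - 4000326)*(-2355343 - 3288906) = ((60158/199 + 996*((198 - 482)/(809 + 1121))/995) - 4000326)*(-2355343 - 3288906) = ((60158/199 + 996*(-284/1930)/995) - 4000326)*(-5644249) = ((60158/199 + 996*(-284*1/1930)/995) - 4000326)*(-5644249) = ((60158/199 + (996/995)*(-142/965)) - 4000326)*(-5644249) = ((60158/199 - 141432/960175) - 4000326)*(-5644249) = (290120918/960175 - 4000326)*(-5644249) = -3840722896132/960175*(-5644249) = 21677996365770144868/960175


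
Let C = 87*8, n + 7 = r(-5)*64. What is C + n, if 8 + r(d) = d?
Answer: -143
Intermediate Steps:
r(d) = -8 + d
n = -839 (n = -7 + (-8 - 5)*64 = -7 - 13*64 = -7 - 832 = -839)
C = 696
C + n = 696 - 839 = -143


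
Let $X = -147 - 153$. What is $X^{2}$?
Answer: $90000$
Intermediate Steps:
$X = -300$ ($X = -147 - 153 = -300$)
$X^{2} = \left(-300\right)^{2} = 90000$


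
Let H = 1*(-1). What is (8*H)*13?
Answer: -104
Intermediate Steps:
H = -1
(8*H)*13 = (8*(-1))*13 = -8*13 = -104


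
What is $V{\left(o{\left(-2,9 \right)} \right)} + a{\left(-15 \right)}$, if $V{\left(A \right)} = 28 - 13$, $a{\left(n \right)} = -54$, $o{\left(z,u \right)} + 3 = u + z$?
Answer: $-39$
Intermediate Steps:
$o{\left(z,u \right)} = -3 + u + z$ ($o{\left(z,u \right)} = -3 + \left(u + z\right) = -3 + u + z$)
$V{\left(A \right)} = 15$ ($V{\left(A \right)} = 28 - 13 = 15$)
$V{\left(o{\left(-2,9 \right)} \right)} + a{\left(-15 \right)} = 15 - 54 = -39$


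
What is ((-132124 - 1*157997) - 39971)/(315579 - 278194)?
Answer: -330092/37385 ≈ -8.8295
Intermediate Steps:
((-132124 - 1*157997) - 39971)/(315579 - 278194) = ((-132124 - 157997) - 39971)/37385 = (-290121 - 39971)*(1/37385) = -330092*1/37385 = -330092/37385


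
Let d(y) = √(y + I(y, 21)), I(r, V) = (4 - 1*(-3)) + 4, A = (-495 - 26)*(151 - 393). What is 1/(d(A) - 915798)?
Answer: -305266/279561950237 - √126093/838685850711 ≈ -1.0924e-6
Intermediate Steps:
A = 126082 (A = -521*(-242) = 126082)
I(r, V) = 11 (I(r, V) = (4 + 3) + 4 = 7 + 4 = 11)
d(y) = √(11 + y) (d(y) = √(y + 11) = √(11 + y))
1/(d(A) - 915798) = 1/(√(11 + 126082) - 915798) = 1/(√126093 - 915798) = 1/(-915798 + √126093)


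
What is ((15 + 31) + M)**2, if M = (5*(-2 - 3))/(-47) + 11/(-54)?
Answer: 13825291561/6441444 ≈ 2146.3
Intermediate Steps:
M = 833/2538 (M = (5*(-5))*(-1/47) + 11*(-1/54) = -25*(-1/47) - 11/54 = 25/47 - 11/54 = 833/2538 ≈ 0.32821)
((15 + 31) + M)**2 = ((15 + 31) + 833/2538)**2 = (46 + 833/2538)**2 = (117581/2538)**2 = 13825291561/6441444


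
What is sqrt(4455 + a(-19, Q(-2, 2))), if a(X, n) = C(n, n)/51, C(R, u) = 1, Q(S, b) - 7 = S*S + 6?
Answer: sqrt(11587506)/51 ≈ 66.746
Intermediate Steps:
Q(S, b) = 13 + S**2 (Q(S, b) = 7 + (S*S + 6) = 7 + (S**2 + 6) = 7 + (6 + S**2) = 13 + S**2)
a(X, n) = 1/51
sqrt(4455 + a(-19, Q(-2, 2))) = sqrt(4455 + 1/51) = sqrt(227206/51) = sqrt(11587506)/51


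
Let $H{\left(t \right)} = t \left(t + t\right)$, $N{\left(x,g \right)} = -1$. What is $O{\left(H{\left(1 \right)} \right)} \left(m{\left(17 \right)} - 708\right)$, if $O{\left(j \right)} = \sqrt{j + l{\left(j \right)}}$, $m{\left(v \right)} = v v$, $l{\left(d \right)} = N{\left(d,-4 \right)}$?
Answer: $-419$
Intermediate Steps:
$l{\left(d \right)} = -1$
$H{\left(t \right)} = 2 t^{2}$ ($H{\left(t \right)} = t 2 t = 2 t^{2}$)
$m{\left(v \right)} = v^{2}$
$O{\left(j \right)} = \sqrt{-1 + j}$ ($O{\left(j \right)} = \sqrt{j - 1} = \sqrt{-1 + j}$)
$O{\left(H{\left(1 \right)} \right)} \left(m{\left(17 \right)} - 708\right) = \sqrt{-1 + 2 \cdot 1^{2}} \left(17^{2} - 708\right) = \sqrt{-1 + 2 \cdot 1} \left(289 - 708\right) = \sqrt{-1 + 2} \left(-419\right) = \sqrt{1} \left(-419\right) = 1 \left(-419\right) = -419$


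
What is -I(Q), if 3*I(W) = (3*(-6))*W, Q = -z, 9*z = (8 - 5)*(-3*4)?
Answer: 24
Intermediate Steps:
z = -4 (z = ((8 - 5)*(-3*4))/9 = (3*(-12))/9 = (⅑)*(-36) = -4)
Q = 4 (Q = -1*(-4) = 4)
I(W) = -6*W (I(W) = ((3*(-6))*W)/3 = (-18*W)/3 = -6*W)
-I(Q) = -(-6)*4 = -1*(-24) = 24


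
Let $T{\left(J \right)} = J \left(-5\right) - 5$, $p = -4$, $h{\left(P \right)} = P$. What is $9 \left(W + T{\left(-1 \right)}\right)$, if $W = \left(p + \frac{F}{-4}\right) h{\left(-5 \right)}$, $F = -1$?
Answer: $\frac{675}{4} \approx 168.75$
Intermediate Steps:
$T{\left(J \right)} = -5 - 5 J$ ($T{\left(J \right)} = - 5 J - 5 = -5 - 5 J$)
$W = \frac{75}{4}$ ($W = \left(-4 - \frac{1}{-4}\right) \left(-5\right) = \left(-4 - - \frac{1}{4}\right) \left(-5\right) = \left(-4 + \frac{1}{4}\right) \left(-5\right) = \left(- \frac{15}{4}\right) \left(-5\right) = \frac{75}{4} \approx 18.75$)
$9 \left(W + T{\left(-1 \right)}\right) = 9 \left(\frac{75}{4} - 0\right) = 9 \left(\frac{75}{4} + \left(-5 + 5\right)\right) = 9 \left(\frac{75}{4} + 0\right) = 9 \cdot \frac{75}{4} = \frac{675}{4}$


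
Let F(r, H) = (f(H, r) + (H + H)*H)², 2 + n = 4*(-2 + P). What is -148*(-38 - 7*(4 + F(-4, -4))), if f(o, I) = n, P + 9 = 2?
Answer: 47064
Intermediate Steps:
P = -7 (P = -9 + 2 = -7)
n = -38 (n = -2 + 4*(-2 - 7) = -2 + 4*(-9) = -2 - 36 = -38)
f(o, I) = -38
F(r, H) = (-38 + 2*H²)² (F(r, H) = (-38 + (H + H)*H)² = (-38 + (2*H)*H)² = (-38 + 2*H²)²)
-148*(-38 - 7*(4 + F(-4, -4))) = -148*(-38 - 7*(4 + 4*(-19 + (-4)²)²)) = -148*(-38 - 7*(4 + 4*(-19 + 16)²)) = -148*(-38 - 7*(4 + 4*(-3)²)) = -148*(-38 - 7*(4 + 4*9)) = -148*(-38 - 7*(4 + 36)) = -148*(-38 - 7*40) = -148*(-38 - 280) = -148*(-318) = 47064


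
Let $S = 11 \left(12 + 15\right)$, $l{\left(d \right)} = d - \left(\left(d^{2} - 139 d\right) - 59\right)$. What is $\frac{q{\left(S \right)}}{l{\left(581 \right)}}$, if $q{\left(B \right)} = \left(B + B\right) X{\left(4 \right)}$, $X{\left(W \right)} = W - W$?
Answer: $0$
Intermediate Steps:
$X{\left(W \right)} = 0$
$l{\left(d \right)} = 59 - d^{2} + 140 d$ ($l{\left(d \right)} = d - \left(-59 + d^{2} - 139 d\right) = d + \left(59 - d^{2} + 139 d\right) = 59 - d^{2} + 140 d$)
$S = 297$ ($S = 11 \cdot 27 = 297$)
$q{\left(B \right)} = 0$ ($q{\left(B \right)} = \left(B + B\right) 0 = 2 B 0 = 0$)
$\frac{q{\left(S \right)}}{l{\left(581 \right)}} = \frac{0}{59 - 581^{2} + 140 \cdot 581} = \frac{0}{59 - 337561 + 81340} = \frac{0}{-256162} = 0 \left(- \frac{1}{256162}\right) = 0$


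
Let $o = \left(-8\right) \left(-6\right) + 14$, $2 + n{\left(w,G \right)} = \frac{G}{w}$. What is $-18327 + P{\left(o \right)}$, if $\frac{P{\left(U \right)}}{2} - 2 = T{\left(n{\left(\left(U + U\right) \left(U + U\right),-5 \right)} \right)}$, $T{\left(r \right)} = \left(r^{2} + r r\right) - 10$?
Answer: $- \frac{1083223331943}{59105344} \approx -18327.0$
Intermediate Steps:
$n{\left(w,G \right)} = -2 + \frac{G}{w}$
$o = 62$ ($o = 48 + 14 = 62$)
$T{\left(r \right)} = -10 + 2 r^{2}$ ($T{\left(r \right)} = \left(r^{2} + r^{2}\right) - 10 = 2 r^{2} - 10 = -10 + 2 r^{2}$)
$P{\left(U \right)} = -16 + 4 \left(-2 - \frac{5}{4 U^{2}}\right)^{2}$ ($P{\left(U \right)} = 4 + 2 \left(-10 + 2 \left(-2 - \frac{5}{\left(U + U\right) \left(U + U\right)}\right)^{2}\right) = 4 + 2 \left(-10 + 2 \left(-2 - \frac{5}{2 U 2 U}\right)^{2}\right) = 4 + 2 \left(-10 + 2 \left(-2 - \frac{5}{4 U^{2}}\right)^{2}\right) = 4 + \left(-20 + 4 \left(-2 - \frac{5}{4 U^{2}}\right)^{2}\right) = -16 + 4 \left(-2 - \frac{5}{4 U^{2}}\right)^{2}$)
$-18327 + P{\left(o \right)} = -18327 + \frac{5 \left(5 + 16 \cdot 62^{2}\right)}{4 \cdot 14776336} = -18327 + \frac{5}{4} \cdot \frac{1}{14776336} \left(5 + 16 \cdot 3844\right) = -18327 + \frac{5}{4} \cdot \frac{1}{14776336} \left(5 + 61504\right) = -18327 + \frac{5}{4} \cdot \frac{1}{14776336} \cdot 61509 = -18327 + \frac{307545}{59105344} = - \frac{1083223331943}{59105344}$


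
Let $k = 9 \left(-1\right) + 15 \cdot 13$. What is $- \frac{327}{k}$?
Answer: $- \frac{109}{62} \approx -1.7581$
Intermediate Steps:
$k = 186$ ($k = -9 + 195 = 186$)
$- \frac{327}{k} = - \frac{327}{186} = \left(-327\right) \frac{1}{186} = - \frac{109}{62}$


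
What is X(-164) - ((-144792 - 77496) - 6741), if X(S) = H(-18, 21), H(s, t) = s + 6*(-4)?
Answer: 228987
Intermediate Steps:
H(s, t) = -24 + s (H(s, t) = s - 24 = -24 + s)
X(S) = -42 (X(S) = -24 - 18 = -42)
X(-164) - ((-144792 - 77496) - 6741) = -42 - ((-144792 - 77496) - 6741) = -42 - (-222288 - 6741) = -42 - 1*(-229029) = -42 + 229029 = 228987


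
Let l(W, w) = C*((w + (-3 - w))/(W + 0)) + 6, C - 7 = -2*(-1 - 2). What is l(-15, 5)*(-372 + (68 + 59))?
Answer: -2107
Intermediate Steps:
C = 13 (C = 7 - 2*(-1 - 2) = 7 - 2*(-3) = 7 + 6 = 13)
l(W, w) = 6 - 39/W (l(W, w) = 13*((w + (-3 - w))/(W + 0)) + 6 = 13*(-3/W) + 6 = -39/W + 6 = 6 - 39/W)
l(-15, 5)*(-372 + (68 + 59)) = (6 - 39/(-15))*(-372 + (68 + 59)) = (6 - 39*(-1/15))*(-372 + 127) = (6 + 13/5)*(-245) = (43/5)*(-245) = -2107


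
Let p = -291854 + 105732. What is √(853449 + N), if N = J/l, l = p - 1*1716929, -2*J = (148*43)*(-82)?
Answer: 5*√66865398699421/44257 ≈ 923.82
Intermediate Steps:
p = -186122
J = 260924 (J = -148*43*(-82)/2 = -3182*(-82) = -½*(-521848) = 260924)
l = -1903051 (l = -186122 - 1*1716929 = -186122 - 1716929 = -1903051)
N = -6068/44257 (N = 260924/(-1903051) = 260924*(-1/1903051) = -6068/44257 ≈ -0.13711)
√(853449 + N) = √(853449 - 6068/44257) = √(37771086325/44257) = 5*√66865398699421/44257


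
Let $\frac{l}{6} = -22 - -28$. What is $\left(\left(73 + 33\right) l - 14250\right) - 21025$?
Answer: $-31459$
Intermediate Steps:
$l = 36$ ($l = 6 \left(-22 - -28\right) = 6 \left(-22 + 28\right) = 6 \cdot 6 = 36$)
$\left(\left(73 + 33\right) l - 14250\right) - 21025 = \left(\left(73 + 33\right) 36 - 14250\right) - 21025 = \left(106 \cdot 36 - 14250\right) - 21025 = \left(3816 - 14250\right) - 21025 = -10434 - 21025 = -31459$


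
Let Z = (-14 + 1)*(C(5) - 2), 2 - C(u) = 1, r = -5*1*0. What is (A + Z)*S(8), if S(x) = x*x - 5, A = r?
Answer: 767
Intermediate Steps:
r = 0 (r = -5*0 = 0)
C(u) = 1 (C(u) = 2 - 1*1 = 2 - 1 = 1)
Z = 13 (Z = (-14 + 1)*(1 - 2) = -13*(-1) = 13)
A = 0
S(x) = -5 + x² (S(x) = x² - 5 = -5 + x²)
(A + Z)*S(8) = (0 + 13)*(-5 + 8²) = 13*(-5 + 64) = 13*59 = 767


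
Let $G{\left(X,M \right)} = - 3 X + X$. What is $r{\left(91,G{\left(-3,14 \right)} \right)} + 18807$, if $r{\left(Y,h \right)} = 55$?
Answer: $18862$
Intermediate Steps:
$G{\left(X,M \right)} = - 2 X$
$r{\left(91,G{\left(-3,14 \right)} \right)} + 18807 = 55 + 18807 = 18862$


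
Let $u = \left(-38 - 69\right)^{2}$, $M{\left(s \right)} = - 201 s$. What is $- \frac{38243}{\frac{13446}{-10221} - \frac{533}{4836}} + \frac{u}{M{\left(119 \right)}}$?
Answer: $\frac{1159317244063109}{43221417729} \approx 26823.0$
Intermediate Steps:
$u = 11449$ ($u = \left(-107\right)^{2} = 11449$)
$- \frac{38243}{\frac{13446}{-10221} - \frac{533}{4836}} + \frac{u}{M{\left(119 \right)}} = - \frac{38243}{\frac{13446}{-10221} - \frac{533}{4836}} + \frac{11449}{\left(-201\right) 119} = - \frac{38243}{13446 \left(- \frac{1}{10221}\right) - \frac{41}{372}} + \frac{11449}{-23919} = - \frac{38243}{- \frac{4482}{3407} - \frac{41}{372}} + 11449 \left(- \frac{1}{23919}\right) = - \frac{38243}{- \frac{1806991}{1267404}} - \frac{11449}{23919} = \left(-38243\right) \left(- \frac{1267404}{1806991}\right) - \frac{11449}{23919} = \frac{48469331172}{1806991} - \frac{11449}{23919} = \frac{1159317244063109}{43221417729}$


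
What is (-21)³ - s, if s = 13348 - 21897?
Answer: -712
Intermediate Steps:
s = -8549
(-21)³ - s = (-21)³ - 1*(-8549) = -9261 + 8549 = -712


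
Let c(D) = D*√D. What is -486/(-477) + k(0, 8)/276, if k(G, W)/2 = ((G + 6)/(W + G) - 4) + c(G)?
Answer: 29119/29256 ≈ 0.99532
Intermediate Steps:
c(D) = D^(3/2)
k(G, W) = -8 + 2*G^(3/2) + 2*(6 + G)/(G + W) (k(G, W) = 2*(((G + 6)/(W + G) - 4) + G^(3/2)) = 2*(((6 + G)/(G + W) - 4) + G^(3/2)) = 2*((-4 + (6 + G)/(G + W)) + G^(3/2)) = 2*(-4 + G^(3/2) + (6 + G)/(G + W)) = -8 + 2*G^(3/2) + 2*(6 + G)/(G + W))
-486/(-477) + k(0, 8)/276 = -486/(-477) + (2*(6 + 0^(5/2) - 4*8 - 3*0 + 8*0^(3/2))/(0 + 8))/276 = -486*(-1/477) + (2*(6 + 0 - 32 + 0 + 8*0)/8)*(1/276) = 54/53 + (2*(⅛)*(6 + 0 - 32 + 0 + 0))*(1/276) = 54/53 + (2*(⅛)*(-26))*(1/276) = 54/53 - 13/2*1/276 = 54/53 - 13/552 = 29119/29256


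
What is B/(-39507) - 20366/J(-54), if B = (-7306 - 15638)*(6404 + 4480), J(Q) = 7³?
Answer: 28283405522/4516967 ≈ 6261.6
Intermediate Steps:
J(Q) = 343
B = -249722496 (B = -22944*10884 = -249722496)
B/(-39507) - 20366/J(-54) = -249722496/(-39507) - 20366/343 = -249722496*(-1/39507) - 20366*1/343 = 83240832/13169 - 20366/343 = 28283405522/4516967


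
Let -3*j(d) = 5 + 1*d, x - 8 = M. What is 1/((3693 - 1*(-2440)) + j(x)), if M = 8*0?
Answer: 3/18386 ≈ 0.00016317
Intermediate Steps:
M = 0
x = 8 (x = 8 + 0 = 8)
j(d) = -5/3 - d/3 (j(d) = -(5 + 1*d)/3 = -(5 + d)/3 = -5/3 - d/3)
1/((3693 - 1*(-2440)) + j(x)) = 1/((3693 - 1*(-2440)) + (-5/3 - 1/3*8)) = 1/((3693 + 2440) + (-5/3 - 8/3)) = 1/(6133 - 13/3) = 1/(18386/3) = 3/18386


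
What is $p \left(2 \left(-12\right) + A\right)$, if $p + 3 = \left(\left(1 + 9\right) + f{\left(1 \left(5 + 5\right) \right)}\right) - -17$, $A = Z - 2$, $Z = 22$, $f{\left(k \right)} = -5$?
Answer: $-76$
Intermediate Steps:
$A = 20$ ($A = 22 - 2 = 20$)
$p = 19$ ($p = -3 + \left(\left(\left(1 + 9\right) - 5\right) - -17\right) = -3 + \left(\left(10 - 5\right) + 17\right) = -3 + \left(5 + 17\right) = -3 + 22 = 19$)
$p \left(2 \left(-12\right) + A\right) = 19 \left(2 \left(-12\right) + 20\right) = 19 \left(-24 + 20\right) = 19 \left(-4\right) = -76$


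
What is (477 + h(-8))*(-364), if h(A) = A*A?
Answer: -196924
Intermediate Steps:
h(A) = A²
(477 + h(-8))*(-364) = (477 + (-8)²)*(-364) = (477 + 64)*(-364) = 541*(-364) = -196924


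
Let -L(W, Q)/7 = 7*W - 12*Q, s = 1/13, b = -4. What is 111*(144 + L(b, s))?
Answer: 499944/13 ≈ 38457.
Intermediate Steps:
s = 1/13 ≈ 0.076923
L(W, Q) = -49*W + 84*Q (L(W, Q) = -7*(7*W - 12*Q) = -7*(-12*Q + 7*W) = -49*W + 84*Q)
111*(144 + L(b, s)) = 111*(144 + (-49*(-4) + 84*(1/13))) = 111*(144 + (196 + 84/13)) = 111*(144 + 2632/13) = 111*(4504/13) = 499944/13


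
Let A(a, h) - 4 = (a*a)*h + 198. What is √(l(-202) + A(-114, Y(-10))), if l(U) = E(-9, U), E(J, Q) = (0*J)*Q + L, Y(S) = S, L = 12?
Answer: I*√129746 ≈ 360.2*I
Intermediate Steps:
A(a, h) = 202 + h*a² (A(a, h) = 4 + ((a*a)*h + 198) = 4 + (a²*h + 198) = 4 + (h*a² + 198) = 4 + (198 + h*a²) = 202 + h*a²)
E(J, Q) = 12 (E(J, Q) = (0*J)*Q + 12 = 0*Q + 12 = 0 + 12 = 12)
l(U) = 12
√(l(-202) + A(-114, Y(-10))) = √(12 + (202 - 10*(-114)²)) = √(12 + (202 - 10*12996)) = √(12 + (202 - 129960)) = √(12 - 129758) = √(-129746) = I*√129746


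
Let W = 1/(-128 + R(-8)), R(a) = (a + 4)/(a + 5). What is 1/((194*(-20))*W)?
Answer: 19/582 ≈ 0.032646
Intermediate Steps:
R(a) = (4 + a)/(5 + a)
W = -3/380 (W = 1/(-128 + (4 - 8)/(5 - 8)) = 1/(-128 - 4/(-3)) = 1/(-128 - ⅓*(-4)) = 1/(-128 + 4/3) = 1/(-380/3) = -3/380 ≈ -0.0078947)
1/((194*(-20))*W) = 1/((194*(-20))*(-3/380)) = 1/(-3880*(-3/380)) = 1/(582/19) = 19/582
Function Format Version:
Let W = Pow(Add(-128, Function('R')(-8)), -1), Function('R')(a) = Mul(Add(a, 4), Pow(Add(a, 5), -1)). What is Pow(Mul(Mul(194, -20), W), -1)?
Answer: Rational(19, 582) ≈ 0.032646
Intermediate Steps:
Function('R')(a) = Mul(Pow(Add(5, a), -1), Add(4, a)) (Function('R')(a) = Mul(Add(4, a), Pow(Add(5, a), -1)) = Mul(Pow(Add(5, a), -1), Add(4, a)))
W = Rational(-3, 380) (W = Pow(Add(-128, Mul(Pow(Add(5, -8), -1), Add(4, -8))), -1) = Pow(Add(-128, Mul(Pow(-3, -1), -4)), -1) = Pow(Add(-128, Mul(Rational(-1, 3), -4)), -1) = Pow(Add(-128, Rational(4, 3)), -1) = Pow(Rational(-380, 3), -1) = Rational(-3, 380) ≈ -0.0078947)
Pow(Mul(Mul(194, -20), W), -1) = Pow(Mul(Mul(194, -20), Rational(-3, 380)), -1) = Pow(Mul(-3880, Rational(-3, 380)), -1) = Pow(Rational(582, 19), -1) = Rational(19, 582)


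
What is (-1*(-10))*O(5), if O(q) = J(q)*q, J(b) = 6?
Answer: 300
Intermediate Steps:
O(q) = 6*q
(-1*(-10))*O(5) = (-1*(-10))*(6*5) = 10*30 = 300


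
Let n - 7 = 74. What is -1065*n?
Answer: -86265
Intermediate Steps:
n = 81 (n = 7 + 74 = 81)
-1065*n = -1065*81 = -86265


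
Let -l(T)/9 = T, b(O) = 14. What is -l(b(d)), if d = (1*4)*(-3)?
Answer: 126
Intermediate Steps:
d = -12 (d = 4*(-3) = -12)
l(T) = -9*T
-l(b(d)) = -(-9)*14 = -1*(-126) = 126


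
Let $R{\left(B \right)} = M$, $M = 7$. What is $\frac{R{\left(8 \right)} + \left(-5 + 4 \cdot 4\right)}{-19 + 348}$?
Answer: $\frac{18}{329} \approx 0.054711$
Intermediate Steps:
$R{\left(B \right)} = 7$
$\frac{R{\left(8 \right)} + \left(-5 + 4 \cdot 4\right)}{-19 + 348} = \frac{7 + \left(-5 + 4 \cdot 4\right)}{-19 + 348} = \frac{7 + \left(-5 + 16\right)}{329} = \left(7 + 11\right) \frac{1}{329} = 18 \cdot \frac{1}{329} = \frac{18}{329}$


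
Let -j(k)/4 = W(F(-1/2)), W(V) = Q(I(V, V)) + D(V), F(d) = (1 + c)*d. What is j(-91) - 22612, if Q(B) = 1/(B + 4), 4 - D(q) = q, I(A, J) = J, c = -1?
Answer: -22629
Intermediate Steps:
D(q) = 4 - q
F(d) = 0 (F(d) = (1 - 1)*d = 0*d = 0)
Q(B) = 1/(4 + B)
W(V) = 4 + 1/(4 + V) - V (W(V) = 1/(4 + V) + (4 - V) = 4 + 1/(4 + V) - V)
j(k) = -17 (j(k) = -4*(17 - 1*0²)/(4 + 0) = -4*(17 - 1*0)/4 = -(17 + 0) = -17)
j(-91) - 22612 = -17 - 22612 = -22629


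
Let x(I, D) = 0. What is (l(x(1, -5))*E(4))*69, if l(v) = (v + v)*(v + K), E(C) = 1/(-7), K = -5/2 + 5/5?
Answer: 0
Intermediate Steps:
K = -3/2 (K = -5*1/2 + 5*(1/5) = -5/2 + 1 = -3/2 ≈ -1.5000)
E(C) = -1/7
l(v) = 2*v*(-3/2 + v) (l(v) = (v + v)*(v - 3/2) = (2*v)*(-3/2 + v) = 2*v*(-3/2 + v))
(l(x(1, -5))*E(4))*69 = ((0*(-3 + 2*0))*(-1/7))*69 = ((0*(-3 + 0))*(-1/7))*69 = ((0*(-3))*(-1/7))*69 = (0*(-1/7))*69 = 0*69 = 0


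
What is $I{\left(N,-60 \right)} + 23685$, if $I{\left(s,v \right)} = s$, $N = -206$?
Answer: $23479$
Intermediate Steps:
$I{\left(N,-60 \right)} + 23685 = -206 + 23685 = 23479$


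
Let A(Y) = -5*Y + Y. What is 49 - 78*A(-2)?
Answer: -575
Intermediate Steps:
A(Y) = -4*Y
49 - 78*A(-2) = 49 - (-312)*(-2) = 49 - 78*8 = 49 - 624 = -575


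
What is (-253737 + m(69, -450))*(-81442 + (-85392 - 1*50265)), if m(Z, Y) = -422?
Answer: 55177664741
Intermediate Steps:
(-253737 + m(69, -450))*(-81442 + (-85392 - 1*50265)) = (-253737 - 422)*(-81442 + (-85392 - 1*50265)) = -254159*(-81442 + (-85392 - 50265)) = -254159*(-81442 - 135657) = -254159*(-217099) = 55177664741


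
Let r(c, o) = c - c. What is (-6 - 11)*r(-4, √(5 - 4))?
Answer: 0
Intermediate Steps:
r(c, o) = 0
(-6 - 11)*r(-4, √(5 - 4)) = (-6 - 11)*0 = -17*0 = 0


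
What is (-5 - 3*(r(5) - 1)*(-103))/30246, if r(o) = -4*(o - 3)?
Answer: -1393/15123 ≈ -0.092111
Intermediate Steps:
r(o) = 12 - 4*o (r(o) = -4*(-3 + o) = 12 - 4*o)
(-5 - 3*(r(5) - 1)*(-103))/30246 = (-5 - 3*((12 - 4*5) - 1)*(-103))/30246 = (-5 - 3*((12 - 20) - 1)*(-103))*(1/30246) = (-5 - 3*(-8 - 1)*(-103))*(1/30246) = (-5 - 3*(-9)*(-103))*(1/30246) = (-5 + 27*(-103))*(1/30246) = (-5 - 2781)*(1/30246) = -2786*1/30246 = -1393/15123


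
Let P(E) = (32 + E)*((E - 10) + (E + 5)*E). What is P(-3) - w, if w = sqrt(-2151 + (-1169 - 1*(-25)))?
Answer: -551 - I*sqrt(3295) ≈ -551.0 - 57.402*I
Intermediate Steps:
w = I*sqrt(3295) (w = sqrt(-2151 + (-1169 + 25)) = sqrt(-2151 - 1144) = sqrt(-3295) = I*sqrt(3295) ≈ 57.402*I)
P(E) = (32 + E)*(-10 + E + E*(5 + E)) (P(E) = (32 + E)*((-10 + E) + (5 + E)*E) = (32 + E)*((-10 + E) + E*(5 + E)) = (32 + E)*(-10 + E + E*(5 + E)))
P(-3) - w = (-320 + (-3)**3 + 38*(-3)**2 + 182*(-3)) - I*sqrt(3295) = (-320 - 27 + 38*9 - 546) - I*sqrt(3295) = (-320 - 27 + 342 - 546) - I*sqrt(3295) = -551 - I*sqrt(3295)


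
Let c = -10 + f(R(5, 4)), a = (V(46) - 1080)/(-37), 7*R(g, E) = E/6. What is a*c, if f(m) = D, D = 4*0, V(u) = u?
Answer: -10340/37 ≈ -279.46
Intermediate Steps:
R(g, E) = E/42 (R(g, E) = (E/6)/7 = E/42)
D = 0
f(m) = 0
a = 1034/37 (a = (46 - 1080)/(-37) = -1/37*(-1034) = 1034/37 ≈ 27.946)
c = -10 (c = -10 + 0 = -10)
a*c = (1034/37)*(-10) = -10340/37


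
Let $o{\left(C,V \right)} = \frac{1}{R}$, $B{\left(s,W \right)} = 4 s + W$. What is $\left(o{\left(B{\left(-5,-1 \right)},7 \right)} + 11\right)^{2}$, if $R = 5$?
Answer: $\frac{3136}{25} \approx 125.44$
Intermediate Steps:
$B{\left(s,W \right)} = W + 4 s$
$o{\left(C,V \right)} = \frac{1}{5}$
$\left(o{\left(B{\left(-5,-1 \right)},7 \right)} + 11\right)^{2} = \left(\frac{1}{5} + 11\right)^{2} = \left(\frac{56}{5}\right)^{2} = \frac{3136}{25}$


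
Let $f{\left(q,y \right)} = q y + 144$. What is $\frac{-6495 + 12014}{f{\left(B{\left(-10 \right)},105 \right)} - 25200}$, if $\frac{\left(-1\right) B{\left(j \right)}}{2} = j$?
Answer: $- \frac{5519}{22956} \approx -0.24042$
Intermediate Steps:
$B{\left(j \right)} = - 2 j$
$f{\left(q,y \right)} = 144 + q y$
$\frac{-6495 + 12014}{f{\left(B{\left(-10 \right)},105 \right)} - 25200} = \frac{-6495 + 12014}{\left(144 + \left(-2\right) \left(-10\right) 105\right) - 25200} = \frac{5519}{\left(144 + 20 \cdot 105\right) - 25200} = \frac{5519}{\left(144 + 2100\right) - 25200} = \frac{5519}{2244 - 25200} = \frac{5519}{-22956} = 5519 \left(- \frac{1}{22956}\right) = - \frac{5519}{22956}$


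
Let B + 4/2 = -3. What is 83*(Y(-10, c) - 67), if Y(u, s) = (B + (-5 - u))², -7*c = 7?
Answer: -5561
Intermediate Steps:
B = -5 (B = -2 - 3 = -5)
c = -1 (c = -⅐*7 = -1)
Y(u, s) = (-10 - u)² (Y(u, s) = (-5 + (-5 - u))² = (-10 - u)²)
83*(Y(-10, c) - 67) = 83*((10 - 10)² - 67) = 83*(0² - 67) = 83*(0 - 67) = 83*(-67) = -5561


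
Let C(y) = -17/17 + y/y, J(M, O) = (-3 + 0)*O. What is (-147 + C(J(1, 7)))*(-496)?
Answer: 72912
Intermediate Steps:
J(M, O) = -3*O
C(y) = 0 (C(y) = -17*1/17 + 1 = -1 + 1 = 0)
(-147 + C(J(1, 7)))*(-496) = (-147 + 0)*(-496) = -147*(-496) = 72912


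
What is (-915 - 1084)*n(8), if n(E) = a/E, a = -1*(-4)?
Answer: -1999/2 ≈ -999.50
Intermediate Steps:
a = 4
n(E) = 4/E
(-915 - 1084)*n(8) = (-915 - 1084)*(4/8) = -7996/8 = -1999*½ = -1999/2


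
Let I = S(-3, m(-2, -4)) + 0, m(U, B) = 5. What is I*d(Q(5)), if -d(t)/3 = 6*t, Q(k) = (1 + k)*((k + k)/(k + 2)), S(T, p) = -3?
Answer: 3240/7 ≈ 462.86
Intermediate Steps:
Q(k) = 2*k*(1 + k)/(2 + k) (Q(k) = (1 + k)*((2*k)/(2 + k)) = (1 + k)*(2*k/(2 + k)) = 2*k*(1 + k)/(2 + k))
I = -3 (I = -3 + 0 = -3)
d(t) = -18*t
I*d(Q(5)) = -(-54)*2*5*(1 + 5)/(2 + 5) = -(-54)*2*5*6/7 = -(-54)*2*5*(⅐)*6 = -(-54)*60/7 = -3*(-1080/7) = 3240/7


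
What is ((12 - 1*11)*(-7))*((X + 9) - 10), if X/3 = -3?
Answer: 70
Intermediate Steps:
X = -9 (X = 3*(-3) = -9)
((12 - 1*11)*(-7))*((X + 9) - 10) = ((12 - 1*11)*(-7))*((-9 + 9) - 10) = ((12 - 11)*(-7))*(0 - 10) = (1*(-7))*(-10) = -7*(-10) = 70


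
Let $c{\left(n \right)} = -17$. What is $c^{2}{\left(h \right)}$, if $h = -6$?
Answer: $289$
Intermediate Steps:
$c^{2}{\left(h \right)} = \left(-17\right)^{2} = 289$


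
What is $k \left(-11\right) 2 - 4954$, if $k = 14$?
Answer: $-5262$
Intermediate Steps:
$k \left(-11\right) 2 - 4954 = 14 \left(-11\right) 2 - 4954 = \left(-154\right) 2 - 4954 = -308 - 4954 = -5262$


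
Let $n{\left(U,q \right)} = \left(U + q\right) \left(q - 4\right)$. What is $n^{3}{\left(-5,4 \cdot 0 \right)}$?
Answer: $8000$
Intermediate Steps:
$n{\left(U,q \right)} = \left(-4 + q\right) \left(U + q\right)$ ($n{\left(U,q \right)} = \left(U + q\right) \left(-4 + q\right) = \left(-4 + q\right) \left(U + q\right)$)
$n^{3}{\left(-5,4 \cdot 0 \right)} = \left(\left(4 \cdot 0\right)^{2} - -20 - 4 \cdot 4 \cdot 0 - 5 \cdot 4 \cdot 0\right)^{3} = \left(0^{2} + 20 - 0 - 0\right)^{3} = \left(0 + 20 + 0 + 0\right)^{3} = 20^{3} = 8000$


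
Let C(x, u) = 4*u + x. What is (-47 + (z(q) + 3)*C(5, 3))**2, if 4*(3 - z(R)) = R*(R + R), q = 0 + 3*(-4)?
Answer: 1366561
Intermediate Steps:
q = -12 (q = 0 - 12 = -12)
z(R) = 3 - R**2/2 (z(R) = 3 - R*(R + R)/4 = 3 - R*2*R/4 = 3 - R**2/2)
C(x, u) = x + 4*u
(-47 + (z(q) + 3)*C(5, 3))**2 = (-47 + ((3 - 1/2*(-12)**2) + 3)*(5 + 4*3))**2 = (-47 + ((3 - 1/2*144) + 3)*(5 + 12))**2 = (-47 + ((3 - 72) + 3)*17)**2 = (-47 + (-69 + 3)*17)**2 = (-47 - 66*17)**2 = (-47 - 1122)**2 = (-1169)**2 = 1366561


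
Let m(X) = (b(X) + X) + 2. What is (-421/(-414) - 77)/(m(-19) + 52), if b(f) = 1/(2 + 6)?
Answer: -125828/58167 ≈ -2.1632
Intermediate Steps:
b(f) = ⅛ (b(f) = 1/8 = ⅛)
m(X) = 17/8 + X (m(X) = (⅛ + X) + 2 = 17/8 + X)
(-421/(-414) - 77)/(m(-19) + 52) = (-421/(-414) - 77)/((17/8 - 19) + 52) = (-421*(-1/414) - 77)/(-135/8 + 52) = (421/414 - 77)/(281/8) = -31457/414*8/281 = -125828/58167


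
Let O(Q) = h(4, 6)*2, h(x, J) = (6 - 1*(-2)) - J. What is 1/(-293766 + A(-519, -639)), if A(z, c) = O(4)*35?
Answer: -1/293626 ≈ -3.4057e-6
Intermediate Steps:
h(x, J) = 8 - J (h(x, J) = (6 + 2) - J = 8 - J)
O(Q) = 4 (O(Q) = (8 - 1*6)*2 = (8 - 6)*2 = 2*2 = 4)
A(z, c) = 140 (A(z, c) = 4*35 = 140)
1/(-293766 + A(-519, -639)) = 1/(-293766 + 140) = 1/(-293626) = -1/293626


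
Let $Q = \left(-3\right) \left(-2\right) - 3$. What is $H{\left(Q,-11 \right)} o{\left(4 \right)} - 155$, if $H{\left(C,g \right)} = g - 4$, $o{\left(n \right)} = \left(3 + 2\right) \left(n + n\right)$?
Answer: $-755$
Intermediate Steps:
$o{\left(n \right)} = 10 n$ ($o{\left(n \right)} = 5 \cdot 2 n = 10 n$)
$Q = 3$ ($Q = 6 - 3 = 3$)
$H{\left(C,g \right)} = -4 + g$
$H{\left(Q,-11 \right)} o{\left(4 \right)} - 155 = \left(-4 - 11\right) 10 \cdot 4 - 155 = \left(-15\right) 40 - 155 = -600 - 155 = -755$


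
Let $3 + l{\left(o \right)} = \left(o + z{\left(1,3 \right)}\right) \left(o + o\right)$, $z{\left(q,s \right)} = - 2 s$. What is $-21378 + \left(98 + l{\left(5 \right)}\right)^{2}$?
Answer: $-14153$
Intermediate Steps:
$l{\left(o \right)} = -3 + 2 o \left(-6 + o\right)$ ($l{\left(o \right)} = -3 + \left(o - 6\right) \left(o + o\right) = -3 + \left(o - 6\right) 2 o = -3 + \left(-6 + o\right) 2 o = -3 + 2 o \left(-6 + o\right)$)
$-21378 + \left(98 + l{\left(5 \right)}\right)^{2} = -21378 + \left(98 - \left(63 - 50\right)\right)^{2} = -21378 + \left(98 - 13\right)^{2} = -21378 + 85^{2} = -21378 + 7225 = -14153$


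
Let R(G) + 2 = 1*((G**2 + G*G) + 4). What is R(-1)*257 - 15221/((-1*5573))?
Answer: 5744265/5573 ≈ 1030.7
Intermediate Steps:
R(G) = 2 + 2*G**2 (R(G) = -2 + 1*((G**2 + G*G) + 4) = -2 + 1*((G**2 + G**2) + 4) = -2 + 1*(2*G**2 + 4) = -2 + 1*(4 + 2*G**2) = -2 + (4 + 2*G**2) = 2 + 2*G**2)
R(-1)*257 - 15221/((-1*5573)) = (2 + 2*(-1)**2)*257 - 15221/((-1*5573)) = (2 + 2*1)*257 - 15221/(-5573) = (2 + 2)*257 - 15221*(-1)/5573 = 4*257 - 1*(-15221/5573) = 1028 + 15221/5573 = 5744265/5573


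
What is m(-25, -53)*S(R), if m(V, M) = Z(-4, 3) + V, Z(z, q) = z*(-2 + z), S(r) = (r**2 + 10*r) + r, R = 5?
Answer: -80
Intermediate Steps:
S(r) = r**2 + 11*r
m(V, M) = 24 + V (m(V, M) = -4*(-2 - 4) + V = -4*(-6) + V = 24 + V)
m(-25, -53)*S(R) = (24 - 25)*(5*(11 + 5)) = -5*16 = -1*80 = -80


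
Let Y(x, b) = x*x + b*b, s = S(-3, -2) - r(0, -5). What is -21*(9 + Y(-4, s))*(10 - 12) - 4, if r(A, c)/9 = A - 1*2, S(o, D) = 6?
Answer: 25238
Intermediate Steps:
r(A, c) = -18 + 9*A (r(A, c) = 9*(A - 1*2) = 9*(A - 2) = 9*(-2 + A) = -18 + 9*A)
s = 24 (s = 6 - (-18 + 9*0) = 6 - (-18 + 0) = 6 - 1*(-18) = 6 + 18 = 24)
Y(x, b) = b² + x² (Y(x, b) = x² + b² = b² + x²)
-21*(9 + Y(-4, s))*(10 - 12) - 4 = -21*(9 + (24² + (-4)²))*(10 - 12) - 4 = -21*(9 + (576 + 16))*(-2) - 4 = -21*(9 + 592)*(-2) - 4 = -12621*(-2) - 4 = -21*(-1202) - 4 = 25242 - 4 = 25238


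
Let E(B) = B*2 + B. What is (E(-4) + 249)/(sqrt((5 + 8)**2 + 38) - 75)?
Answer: -1975/602 - 79*sqrt(23)/602 ≈ -3.9101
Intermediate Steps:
E(B) = 3*B (E(B) = 2*B + B = 3*B)
(E(-4) + 249)/(sqrt((5 + 8)**2 + 38) - 75) = (3*(-4) + 249)/(sqrt((5 + 8)**2 + 38) - 75) = (-12 + 249)/(sqrt(13**2 + 38) - 75) = 237/(sqrt(169 + 38) - 75) = 237/(sqrt(207) - 75) = 237/(3*sqrt(23) - 75) = 237/(-75 + 3*sqrt(23))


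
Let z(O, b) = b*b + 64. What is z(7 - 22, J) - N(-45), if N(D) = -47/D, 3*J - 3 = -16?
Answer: 1226/15 ≈ 81.733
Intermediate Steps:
J = -13/3 (J = 1 + (⅓)*(-16) = 1 - 16/3 = -13/3 ≈ -4.3333)
z(O, b) = 64 + b² (z(O, b) = b² + 64 = 64 + b²)
z(7 - 22, J) - N(-45) = (64 + (-13/3)²) - (-47)/(-45) = (64 + 169/9) - (-47)*(-1)/45 = 745/9 - 1*47/45 = 745/9 - 47/45 = 1226/15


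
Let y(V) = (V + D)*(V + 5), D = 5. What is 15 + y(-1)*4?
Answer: 79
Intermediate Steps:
y(V) = (5 + V)² (y(V) = (V + 5)*(V + 5) = (5 + V)*(5 + V) = (5 + V)²)
15 + y(-1)*4 = 15 + (25 + (-1)² + 10*(-1))*4 = 15 + (25 + 1 - 10)*4 = 15 + 16*4 = 15 + 64 = 79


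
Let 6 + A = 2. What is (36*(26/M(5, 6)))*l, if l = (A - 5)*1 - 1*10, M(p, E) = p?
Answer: -17784/5 ≈ -3556.8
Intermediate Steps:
A = -4 (A = -6 + 2 = -4)
l = -19 (l = (-4 - 5)*1 - 1*10 = -9*1 - 10 = -9 - 10 = -19)
(36*(26/M(5, 6)))*l = (36*(26/5))*(-19) = (936/5)*(-19) = -17784/5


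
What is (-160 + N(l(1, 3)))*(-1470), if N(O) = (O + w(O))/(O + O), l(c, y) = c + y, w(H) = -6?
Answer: 471135/2 ≈ 2.3557e+5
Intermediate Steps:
N(O) = (-6 + O)/(2*O) (N(O) = (O - 6)/(O + O) = (-6 + O)/((2*O)) = (-6 + O)*(1/(2*O)) = (-6 + O)/(2*O))
(-160 + N(l(1, 3)))*(-1470) = (-160 + (-6 + (1 + 3))/(2*(1 + 3)))*(-1470) = (-160 + (1/2)*(-6 + 4)/4)*(-1470) = (-160 + (1/2)*(1/4)*(-2))*(-1470) = (-160 - 1/4)*(-1470) = -641/4*(-1470) = 471135/2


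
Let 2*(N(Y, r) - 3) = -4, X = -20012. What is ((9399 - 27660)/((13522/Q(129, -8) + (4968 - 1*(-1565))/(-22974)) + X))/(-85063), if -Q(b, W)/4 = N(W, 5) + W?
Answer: -209764107/19082498373730 ≈ -1.0992e-5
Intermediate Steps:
N(Y, r) = 1 (N(Y, r) = 3 + (½)*(-4) = 3 - 2 = 1)
Q(b, W) = -4 - 4*W (Q(b, W) = -4*(1 + W) = -4 - 4*W)
((9399 - 27660)/((13522/Q(129, -8) + (4968 - 1*(-1565))/(-22974)) + X))/(-85063) = ((9399 - 27660)/((13522/(-4 - 4*(-8)) + (4968 - 1*(-1565))/(-22974)) - 20012))/(-85063) = -18261/((13522/(-4 + 32) + (4968 + 1565)*(-1/22974)) - 20012)*(-1/85063) = -18261/((13522/28 + 6533*(-1/22974)) - 20012)*(-1/85063) = -18261/((13522*(1/28) - 6533/22974) - 20012)*(-1/85063) = -18261/((6761/14 - 6533/22974) - 20012)*(-1/85063) = -18261/(5544134/11487 - 20012)*(-1/85063) = -18261/(-224333710/11487)*(-1/85063) = -18261*(-11487/224333710)*(-1/85063) = (209764107/224333710)*(-1/85063) = -209764107/19082498373730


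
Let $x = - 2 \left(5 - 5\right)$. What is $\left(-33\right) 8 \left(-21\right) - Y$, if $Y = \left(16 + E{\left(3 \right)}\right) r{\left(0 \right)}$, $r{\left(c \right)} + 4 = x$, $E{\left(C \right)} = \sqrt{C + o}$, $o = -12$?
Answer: $5608 + 12 i \approx 5608.0 + 12.0 i$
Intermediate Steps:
$x = 0$ ($x = \left(-2\right) 0 = 0$)
$E{\left(C \right)} = \sqrt{-12 + C}$ ($E{\left(C \right)} = \sqrt{C - 12} = \sqrt{-12 + C}$)
$r{\left(c \right)} = -4$ ($r{\left(c \right)} = -4 + 0 = -4$)
$Y = -64 - 12 i$ ($Y = \left(16 + \sqrt{-12 + 3}\right) \left(-4\right) = \left(16 + \sqrt{-9}\right) \left(-4\right) = \left(16 + 3 i\right) \left(-4\right) = -64 - 12 i \approx -64.0 - 12.0 i$)
$\left(-33\right) 8 \left(-21\right) - Y = \left(-33\right) 8 \left(-21\right) - \left(-64 - 12 i\right) = \left(-264\right) \left(-21\right) + \left(64 + 12 i\right) = 5544 + \left(64 + 12 i\right) = 5608 + 12 i$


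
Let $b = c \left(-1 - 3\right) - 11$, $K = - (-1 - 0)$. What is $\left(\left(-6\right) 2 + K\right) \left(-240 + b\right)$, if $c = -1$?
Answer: $2717$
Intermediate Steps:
$K = 1$ ($K = - (-1 + 0) = \left(-1\right) \left(-1\right) = 1$)
$b = -7$ ($b = - (-1 - 3) - 11 = \left(-1\right) \left(-4\right) - 11 = 4 - 11 = -7$)
$\left(\left(-6\right) 2 + K\right) \left(-240 + b\right) = \left(\left(-6\right) 2 + 1\right) \left(-240 - 7\right) = \left(-12 + 1\right) \left(-247\right) = \left(-11\right) \left(-247\right) = 2717$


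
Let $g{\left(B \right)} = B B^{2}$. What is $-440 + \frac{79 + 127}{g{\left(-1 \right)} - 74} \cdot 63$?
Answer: $- \frac{15326}{25} \approx -613.04$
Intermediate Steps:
$g{\left(B \right)} = B^{3}$
$-440 + \frac{79 + 127}{g{\left(-1 \right)} - 74} \cdot 63 = -440 + \frac{79 + 127}{\left(-1\right)^{3} - 74} \cdot 63 = -440 + \frac{206}{-1 - 74} \cdot 63 = -440 + \frac{206}{-75} \cdot 63 = -440 + 206 \left(- \frac{1}{75}\right) 63 = -440 - \frac{4326}{25} = - \frac{15326}{25}$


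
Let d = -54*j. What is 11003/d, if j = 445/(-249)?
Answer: 913249/8010 ≈ 114.01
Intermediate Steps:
j = -445/249 (j = 445*(-1/249) = -445/249 ≈ -1.7871)
d = 8010/83 (d = -54*(-445/249) = 8010/83 ≈ 96.506)
11003/d = 11003/(8010/83) = 11003*(83/8010) = 913249/8010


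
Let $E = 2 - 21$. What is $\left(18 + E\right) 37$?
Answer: $-37$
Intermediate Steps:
$E = -19$ ($E = 2 - 21 = -19$)
$\left(18 + E\right) 37 = \left(18 - 19\right) 37 = \left(-1\right) 37 = -37$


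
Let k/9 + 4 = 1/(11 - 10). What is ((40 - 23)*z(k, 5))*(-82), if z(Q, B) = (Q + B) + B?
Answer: 23698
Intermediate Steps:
k = -27 (k = -36 + 9/(11 - 10) = -36 + 9/1 = -36 + 9*1 = -36 + 9 = -27)
z(Q, B) = Q + 2*B (z(Q, B) = (B + Q) + B = Q + 2*B)
((40 - 23)*z(k, 5))*(-82) = ((40 - 23)*(-27 + 2*5))*(-82) = (17*(-27 + 10))*(-82) = (17*(-17))*(-82) = -289*(-82) = 23698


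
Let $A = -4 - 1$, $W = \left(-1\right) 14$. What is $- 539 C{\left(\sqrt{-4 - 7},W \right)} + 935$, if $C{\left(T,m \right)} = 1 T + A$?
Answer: $3630 - 539 i \sqrt{11} \approx 3630.0 - 1787.7 i$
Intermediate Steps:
$W = -14$
$A = -5$ ($A = -4 - 1 = -5$)
$C{\left(T,m \right)} = -5 + T$ ($C{\left(T,m \right)} = 1 T - 5 = T - 5 = -5 + T$)
$- 539 C{\left(\sqrt{-4 - 7},W \right)} + 935 = - 539 \left(-5 + \sqrt{-4 - 7}\right) + 935 = - 539 \left(-5 + \sqrt{-11}\right) + 935 = - 539 \left(-5 + i \sqrt{11}\right) + 935 = \left(2695 - 539 i \sqrt{11}\right) + 935 = 3630 - 539 i \sqrt{11}$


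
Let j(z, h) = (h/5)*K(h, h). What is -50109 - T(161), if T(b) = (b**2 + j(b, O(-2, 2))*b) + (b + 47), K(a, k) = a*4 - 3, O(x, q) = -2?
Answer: -384732/5 ≈ -76946.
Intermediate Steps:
K(a, k) = -3 + 4*a (K(a, k) = 4*a - 3 = -3 + 4*a)
j(z, h) = h*(-3 + 4*h)/5 (j(z, h) = (h/5)*(-3 + 4*h) = h*(-3 + 4*h)/5)
T(b) = 47 + b**2 + 27*b/5 (T(b) = (b**2 + ((1/5)*(-2)*(-3 + 4*(-2)))*b) + (b + 47) = (b**2 + ((1/5)*(-2)*(-3 - 8))*b) + (47 + b) = (b**2 + ((1/5)*(-2)*(-11))*b) + (47 + b) = (b**2 + 22*b/5) + (47 + b) = 47 + b**2 + 27*b/5)
-50109 - T(161) = -50109 - (47 + 161**2 + (27/5)*161) = -50109 - (47 + 25921 + 4347/5) = -50109 - 1*134187/5 = -50109 - 134187/5 = -384732/5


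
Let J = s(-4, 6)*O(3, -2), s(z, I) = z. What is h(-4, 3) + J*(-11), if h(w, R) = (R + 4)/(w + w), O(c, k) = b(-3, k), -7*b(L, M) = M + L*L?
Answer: -359/8 ≈ -44.875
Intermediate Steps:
b(L, M) = -M/7 - L²/7 (b(L, M) = -(M + L*L)/7 = -(M + L²)/7 = -M/7 - L²/7)
O(c, k) = -9/7 - k/7 (O(c, k) = -k/7 - ⅐*(-3)² = -k/7 - ⅐*9 = -k/7 - 9/7 = -9/7 - k/7)
h(w, R) = (4 + R)/(2*w) (h(w, R) = (4 + R)/((2*w)) = (4 + R)*(1/(2*w)) = (4 + R)/(2*w))
J = 4 (J = -4*(-9/7 - ⅐*(-2)) = -4*(-9/7 + 2/7) = -4*(-1) = 4)
h(-4, 3) + J*(-11) = (½)*(4 + 3)/(-4) + 4*(-11) = (½)*(-¼)*7 - 44 = -7/8 - 44 = -359/8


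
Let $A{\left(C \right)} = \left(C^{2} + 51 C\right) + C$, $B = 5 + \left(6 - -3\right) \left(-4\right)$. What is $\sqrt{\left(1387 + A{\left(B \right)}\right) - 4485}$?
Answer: $i \sqrt{3749} \approx 61.229 i$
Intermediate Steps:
$B = -31$ ($B = 5 + \left(6 + 3\right) \left(-4\right) = 5 + 9 \left(-4\right) = 5 - 36 = -31$)
$A{\left(C \right)} = C^{2} + 52 C$
$\sqrt{\left(1387 + A{\left(B \right)}\right) - 4485} = \sqrt{\left(1387 - 31 \left(52 - 31\right)\right) - 4485} = \sqrt{\left(1387 - 651\right) - 4485} = \sqrt{736 - 4485} = \sqrt{-3749} = i \sqrt{3749}$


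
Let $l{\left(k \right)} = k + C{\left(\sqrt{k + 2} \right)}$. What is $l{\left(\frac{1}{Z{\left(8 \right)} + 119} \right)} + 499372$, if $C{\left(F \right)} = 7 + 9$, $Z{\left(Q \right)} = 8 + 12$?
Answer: $\frac{69414933}{139} \approx 4.9939 \cdot 10^{5}$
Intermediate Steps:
$Z{\left(Q \right)} = 20$
$C{\left(F \right)} = 16$
$l{\left(k \right)} = 16 + k$ ($l{\left(k \right)} = k + 16 = 16 + k$)
$l{\left(\frac{1}{Z{\left(8 \right)} + 119} \right)} + 499372 = \left(16 + \frac{1}{20 + 119}\right) + 499372 = \left(16 + \frac{1}{139}\right) + 499372 = \frac{2225}{139} + 499372 = \frac{69414933}{139}$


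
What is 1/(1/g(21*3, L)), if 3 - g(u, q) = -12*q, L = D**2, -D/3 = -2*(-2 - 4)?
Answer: 15555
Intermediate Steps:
D = -36 (D = -(-6)*(-2 - 4) = -(-6)*(-6) = -3*12 = -36)
L = 1296 (L = (-36)**2 = 1296)
g(u, q) = 3 + 12*q (g(u, q) = 3 - (-12)*q = 3 + 12*q)
1/(1/g(21*3, L)) = 1/(1/(3 + 12*1296)) = 1/(1/(3 + 15552)) = 1/(1/15555) = 15555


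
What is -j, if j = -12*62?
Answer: 744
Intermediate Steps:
j = -744
-j = -1*(-744) = 744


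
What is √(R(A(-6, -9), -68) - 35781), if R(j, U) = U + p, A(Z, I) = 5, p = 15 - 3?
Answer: I*√35837 ≈ 189.31*I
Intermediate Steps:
p = 12
R(j, U) = 12 + U (R(j, U) = U + 12 = 12 + U)
√(R(A(-6, -9), -68) - 35781) = √((12 - 68) - 35781) = √(-56 - 35781) = √(-35837) = I*√35837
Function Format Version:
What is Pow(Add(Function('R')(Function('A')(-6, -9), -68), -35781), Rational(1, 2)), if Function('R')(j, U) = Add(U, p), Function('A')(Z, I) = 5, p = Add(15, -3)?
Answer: Mul(I, Pow(35837, Rational(1, 2))) ≈ Mul(189.31, I)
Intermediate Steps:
p = 12
Function('R')(j, U) = Add(12, U) (Function('R')(j, U) = Add(U, 12) = Add(12, U))
Pow(Add(Function('R')(Function('A')(-6, -9), -68), -35781), Rational(1, 2)) = Pow(Add(Add(12, -68), -35781), Rational(1, 2)) = Pow(Add(-56, -35781), Rational(1, 2)) = Pow(-35837, Rational(1, 2)) = Mul(I, Pow(35837, Rational(1, 2)))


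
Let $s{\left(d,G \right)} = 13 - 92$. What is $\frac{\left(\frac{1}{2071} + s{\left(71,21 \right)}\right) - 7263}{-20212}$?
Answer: $\frac{15205281}{41859052} \approx 0.36325$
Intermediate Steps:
$s{\left(d,G \right)} = -79$ ($s{\left(d,G \right)} = 13 - 92 = -79$)
$\frac{\left(\frac{1}{2071} + s{\left(71,21 \right)}\right) - 7263}{-20212} = \frac{\left(\frac{1}{2071} - 79\right) - 7263}{-20212} = \left(\left(\frac{1}{2071} - 79\right) - 7263\right) \left(- \frac{1}{20212}\right) = \left(- \frac{163608}{2071} - 7263\right) \left(- \frac{1}{20212}\right) = \left(- \frac{15205281}{2071}\right) \left(- \frac{1}{20212}\right) = \frac{15205281}{41859052}$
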